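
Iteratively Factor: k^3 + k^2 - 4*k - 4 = (k + 2)*(k^2 - k - 2) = (k - 2)*(k + 2)*(k + 1)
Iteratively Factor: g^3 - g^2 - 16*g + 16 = (g + 4)*(g^2 - 5*g + 4) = (g - 1)*(g + 4)*(g - 4)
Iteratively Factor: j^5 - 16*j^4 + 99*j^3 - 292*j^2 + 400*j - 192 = (j - 4)*(j^4 - 12*j^3 + 51*j^2 - 88*j + 48) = (j - 4)*(j - 3)*(j^3 - 9*j^2 + 24*j - 16) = (j - 4)^2*(j - 3)*(j^2 - 5*j + 4) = (j - 4)^3*(j - 3)*(j - 1)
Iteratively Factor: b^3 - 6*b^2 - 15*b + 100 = (b - 5)*(b^2 - b - 20) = (b - 5)^2*(b + 4)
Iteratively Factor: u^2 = (u)*(u)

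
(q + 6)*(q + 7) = q^2 + 13*q + 42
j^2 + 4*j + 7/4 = (j + 1/2)*(j + 7/2)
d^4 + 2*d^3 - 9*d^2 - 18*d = d*(d - 3)*(d + 2)*(d + 3)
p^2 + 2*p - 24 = (p - 4)*(p + 6)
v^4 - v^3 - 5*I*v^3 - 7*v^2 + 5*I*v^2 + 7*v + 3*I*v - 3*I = (v - 1)*(v - 3*I)*(v - I)^2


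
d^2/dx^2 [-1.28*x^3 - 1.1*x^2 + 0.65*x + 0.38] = -7.68*x - 2.2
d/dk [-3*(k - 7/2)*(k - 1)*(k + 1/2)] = -9*k^2 + 24*k - 15/4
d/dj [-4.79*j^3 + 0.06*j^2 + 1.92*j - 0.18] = -14.37*j^2 + 0.12*j + 1.92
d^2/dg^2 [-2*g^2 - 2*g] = -4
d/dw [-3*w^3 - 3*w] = -9*w^2 - 3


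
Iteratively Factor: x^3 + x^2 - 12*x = (x)*(x^2 + x - 12) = x*(x - 3)*(x + 4)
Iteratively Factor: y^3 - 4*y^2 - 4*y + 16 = (y - 2)*(y^2 - 2*y - 8) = (y - 2)*(y + 2)*(y - 4)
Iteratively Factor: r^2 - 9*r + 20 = (r - 4)*(r - 5)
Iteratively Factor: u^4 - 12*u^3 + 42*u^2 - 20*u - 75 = (u - 5)*(u^3 - 7*u^2 + 7*u + 15) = (u - 5)*(u - 3)*(u^2 - 4*u - 5) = (u - 5)*(u - 3)*(u + 1)*(u - 5)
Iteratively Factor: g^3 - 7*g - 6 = (g + 1)*(g^2 - g - 6) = (g - 3)*(g + 1)*(g + 2)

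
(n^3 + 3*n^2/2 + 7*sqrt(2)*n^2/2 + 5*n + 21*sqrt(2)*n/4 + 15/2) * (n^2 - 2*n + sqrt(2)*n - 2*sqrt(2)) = n^5 - n^4/2 + 9*sqrt(2)*n^4/2 - 9*sqrt(2)*n^3/4 + 9*n^3 - 17*sqrt(2)*n^2/2 - 6*n^2 - 36*n - 5*sqrt(2)*n/2 - 15*sqrt(2)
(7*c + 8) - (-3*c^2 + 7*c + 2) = 3*c^2 + 6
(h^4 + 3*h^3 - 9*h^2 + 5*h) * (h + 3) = h^5 + 6*h^4 - 22*h^2 + 15*h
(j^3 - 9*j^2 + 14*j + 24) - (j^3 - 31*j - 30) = -9*j^2 + 45*j + 54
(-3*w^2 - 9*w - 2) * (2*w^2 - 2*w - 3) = -6*w^4 - 12*w^3 + 23*w^2 + 31*w + 6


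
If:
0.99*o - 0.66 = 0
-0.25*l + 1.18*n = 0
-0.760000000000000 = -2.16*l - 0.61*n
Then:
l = 0.33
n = 0.07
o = 0.67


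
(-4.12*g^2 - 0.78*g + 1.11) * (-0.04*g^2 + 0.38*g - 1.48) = 0.1648*g^4 - 1.5344*g^3 + 5.7568*g^2 + 1.5762*g - 1.6428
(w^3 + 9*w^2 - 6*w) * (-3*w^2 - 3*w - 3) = -3*w^5 - 30*w^4 - 12*w^3 - 9*w^2 + 18*w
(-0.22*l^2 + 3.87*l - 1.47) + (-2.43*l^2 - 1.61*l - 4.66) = -2.65*l^2 + 2.26*l - 6.13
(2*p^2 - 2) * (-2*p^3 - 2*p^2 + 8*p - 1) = -4*p^5 - 4*p^4 + 20*p^3 + 2*p^2 - 16*p + 2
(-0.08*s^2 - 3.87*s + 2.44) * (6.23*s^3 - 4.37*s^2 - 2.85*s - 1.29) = -0.4984*s^5 - 23.7605*s^4 + 32.3411*s^3 + 0.4699*s^2 - 1.9617*s - 3.1476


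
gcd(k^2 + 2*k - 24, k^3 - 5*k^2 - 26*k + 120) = k - 4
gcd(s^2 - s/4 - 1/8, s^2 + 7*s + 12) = 1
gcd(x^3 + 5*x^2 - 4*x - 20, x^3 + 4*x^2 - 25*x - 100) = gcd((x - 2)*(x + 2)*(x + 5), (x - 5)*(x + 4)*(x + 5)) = x + 5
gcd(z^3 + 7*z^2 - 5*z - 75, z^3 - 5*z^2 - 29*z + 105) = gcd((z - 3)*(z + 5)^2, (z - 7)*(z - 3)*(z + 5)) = z^2 + 2*z - 15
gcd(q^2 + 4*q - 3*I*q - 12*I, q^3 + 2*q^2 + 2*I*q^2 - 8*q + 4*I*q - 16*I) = q + 4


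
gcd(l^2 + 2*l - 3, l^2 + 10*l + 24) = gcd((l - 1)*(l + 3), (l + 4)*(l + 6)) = 1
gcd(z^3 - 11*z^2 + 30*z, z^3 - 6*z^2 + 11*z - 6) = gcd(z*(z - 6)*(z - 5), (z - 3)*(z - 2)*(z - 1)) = 1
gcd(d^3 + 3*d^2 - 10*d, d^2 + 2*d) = d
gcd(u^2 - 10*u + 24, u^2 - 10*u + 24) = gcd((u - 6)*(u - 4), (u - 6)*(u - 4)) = u^2 - 10*u + 24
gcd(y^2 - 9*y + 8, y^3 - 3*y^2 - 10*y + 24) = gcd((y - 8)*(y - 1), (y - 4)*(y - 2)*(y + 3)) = 1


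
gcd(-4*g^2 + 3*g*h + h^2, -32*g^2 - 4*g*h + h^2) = 4*g + h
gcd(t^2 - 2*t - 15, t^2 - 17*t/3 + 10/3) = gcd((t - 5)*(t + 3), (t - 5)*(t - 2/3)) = t - 5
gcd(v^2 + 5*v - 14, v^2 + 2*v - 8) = v - 2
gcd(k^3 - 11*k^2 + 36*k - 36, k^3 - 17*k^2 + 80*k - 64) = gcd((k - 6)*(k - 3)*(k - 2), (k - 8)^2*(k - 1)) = 1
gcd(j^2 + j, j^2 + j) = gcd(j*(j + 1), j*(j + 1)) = j^2 + j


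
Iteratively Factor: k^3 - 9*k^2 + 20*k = (k - 5)*(k^2 - 4*k) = (k - 5)*(k - 4)*(k)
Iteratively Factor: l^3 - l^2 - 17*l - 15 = (l - 5)*(l^2 + 4*l + 3) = (l - 5)*(l + 3)*(l + 1)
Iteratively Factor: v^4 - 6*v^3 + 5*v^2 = (v)*(v^3 - 6*v^2 + 5*v) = v*(v - 5)*(v^2 - v) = v^2*(v - 5)*(v - 1)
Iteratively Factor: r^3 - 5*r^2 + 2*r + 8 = (r - 2)*(r^2 - 3*r - 4) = (r - 2)*(r + 1)*(r - 4)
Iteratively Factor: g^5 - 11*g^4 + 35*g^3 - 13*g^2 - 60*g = (g - 5)*(g^4 - 6*g^3 + 5*g^2 + 12*g) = (g - 5)*(g + 1)*(g^3 - 7*g^2 + 12*g) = (g - 5)*(g - 3)*(g + 1)*(g^2 - 4*g) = (g - 5)*(g - 4)*(g - 3)*(g + 1)*(g)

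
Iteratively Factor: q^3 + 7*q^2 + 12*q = (q)*(q^2 + 7*q + 12) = q*(q + 4)*(q + 3)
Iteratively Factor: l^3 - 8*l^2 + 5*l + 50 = (l - 5)*(l^2 - 3*l - 10) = (l - 5)^2*(l + 2)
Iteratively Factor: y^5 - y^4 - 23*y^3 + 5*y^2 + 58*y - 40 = (y - 1)*(y^4 - 23*y^2 - 18*y + 40) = (y - 1)*(y + 4)*(y^3 - 4*y^2 - 7*y + 10) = (y - 1)*(y + 2)*(y + 4)*(y^2 - 6*y + 5) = (y - 5)*(y - 1)*(y + 2)*(y + 4)*(y - 1)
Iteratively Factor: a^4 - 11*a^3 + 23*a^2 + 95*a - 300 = (a + 3)*(a^3 - 14*a^2 + 65*a - 100) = (a - 5)*(a + 3)*(a^2 - 9*a + 20) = (a - 5)*(a - 4)*(a + 3)*(a - 5)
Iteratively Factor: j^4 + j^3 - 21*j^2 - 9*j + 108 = (j - 3)*(j^3 + 4*j^2 - 9*j - 36) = (j - 3)*(j + 4)*(j^2 - 9) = (j - 3)^2*(j + 4)*(j + 3)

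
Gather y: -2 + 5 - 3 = 0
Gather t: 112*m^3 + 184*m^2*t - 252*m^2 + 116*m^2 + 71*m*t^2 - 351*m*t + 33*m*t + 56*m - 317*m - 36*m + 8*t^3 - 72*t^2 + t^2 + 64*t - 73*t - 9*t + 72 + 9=112*m^3 - 136*m^2 - 297*m + 8*t^3 + t^2*(71*m - 71) + t*(184*m^2 - 318*m - 18) + 81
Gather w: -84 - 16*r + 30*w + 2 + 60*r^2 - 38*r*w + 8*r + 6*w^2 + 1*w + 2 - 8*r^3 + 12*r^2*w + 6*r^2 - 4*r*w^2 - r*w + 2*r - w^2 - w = -8*r^3 + 66*r^2 - 6*r + w^2*(5 - 4*r) + w*(12*r^2 - 39*r + 30) - 80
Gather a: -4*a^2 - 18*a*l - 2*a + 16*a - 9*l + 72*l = -4*a^2 + a*(14 - 18*l) + 63*l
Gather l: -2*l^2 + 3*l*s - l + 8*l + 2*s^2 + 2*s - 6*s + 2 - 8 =-2*l^2 + l*(3*s + 7) + 2*s^2 - 4*s - 6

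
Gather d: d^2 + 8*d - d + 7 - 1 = d^2 + 7*d + 6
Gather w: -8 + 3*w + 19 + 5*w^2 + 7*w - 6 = 5*w^2 + 10*w + 5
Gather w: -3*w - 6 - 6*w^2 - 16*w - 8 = -6*w^2 - 19*w - 14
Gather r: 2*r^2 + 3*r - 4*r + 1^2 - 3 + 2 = 2*r^2 - r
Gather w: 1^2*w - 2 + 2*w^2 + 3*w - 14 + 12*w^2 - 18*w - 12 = 14*w^2 - 14*w - 28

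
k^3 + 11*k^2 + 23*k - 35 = (k - 1)*(k + 5)*(k + 7)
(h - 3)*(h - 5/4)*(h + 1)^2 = h^4 - 9*h^3/4 - 15*h^2/4 + 13*h/4 + 15/4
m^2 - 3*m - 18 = (m - 6)*(m + 3)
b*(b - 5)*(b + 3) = b^3 - 2*b^2 - 15*b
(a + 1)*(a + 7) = a^2 + 8*a + 7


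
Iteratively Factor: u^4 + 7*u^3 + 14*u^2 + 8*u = (u + 2)*(u^3 + 5*u^2 + 4*u) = u*(u + 2)*(u^2 + 5*u + 4) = u*(u + 2)*(u + 4)*(u + 1)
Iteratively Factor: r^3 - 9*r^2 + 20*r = (r - 4)*(r^2 - 5*r) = r*(r - 4)*(r - 5)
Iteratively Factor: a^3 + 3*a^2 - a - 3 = (a + 3)*(a^2 - 1) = (a - 1)*(a + 3)*(a + 1)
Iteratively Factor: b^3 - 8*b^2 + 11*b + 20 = (b - 5)*(b^2 - 3*b - 4) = (b - 5)*(b + 1)*(b - 4)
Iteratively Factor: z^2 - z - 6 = (z - 3)*(z + 2)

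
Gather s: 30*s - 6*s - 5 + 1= 24*s - 4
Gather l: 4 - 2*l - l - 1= 3 - 3*l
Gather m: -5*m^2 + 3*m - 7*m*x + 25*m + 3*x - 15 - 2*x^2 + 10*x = -5*m^2 + m*(28 - 7*x) - 2*x^2 + 13*x - 15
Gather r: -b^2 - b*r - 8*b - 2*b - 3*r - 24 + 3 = -b^2 - 10*b + r*(-b - 3) - 21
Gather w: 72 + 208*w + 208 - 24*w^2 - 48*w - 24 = -24*w^2 + 160*w + 256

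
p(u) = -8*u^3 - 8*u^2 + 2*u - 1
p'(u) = -24*u^2 - 16*u + 2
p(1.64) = -54.52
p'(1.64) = -88.79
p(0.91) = -11.83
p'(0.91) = -32.43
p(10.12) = -9091.55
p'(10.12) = -2617.87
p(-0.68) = -3.54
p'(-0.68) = 1.78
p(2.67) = -204.96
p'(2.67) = -211.81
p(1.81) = -71.03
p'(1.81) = -105.59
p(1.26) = -27.18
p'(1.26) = -56.26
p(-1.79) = 15.67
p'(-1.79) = -46.26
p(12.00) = -14953.00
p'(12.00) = -3646.00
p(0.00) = -1.00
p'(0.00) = 2.00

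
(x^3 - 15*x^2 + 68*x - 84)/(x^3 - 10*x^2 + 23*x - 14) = (x - 6)/(x - 1)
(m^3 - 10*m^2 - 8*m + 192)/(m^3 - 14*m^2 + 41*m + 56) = (m^2 - 2*m - 24)/(m^2 - 6*m - 7)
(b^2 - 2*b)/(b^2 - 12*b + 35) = b*(b - 2)/(b^2 - 12*b + 35)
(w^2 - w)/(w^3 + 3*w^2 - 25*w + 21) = w/(w^2 + 4*w - 21)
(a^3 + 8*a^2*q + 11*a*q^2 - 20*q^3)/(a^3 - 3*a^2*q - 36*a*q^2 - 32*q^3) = (-a^2 - 4*a*q + 5*q^2)/(-a^2 + 7*a*q + 8*q^2)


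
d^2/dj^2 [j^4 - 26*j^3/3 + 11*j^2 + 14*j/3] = 12*j^2 - 52*j + 22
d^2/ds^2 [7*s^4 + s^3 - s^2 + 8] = 84*s^2 + 6*s - 2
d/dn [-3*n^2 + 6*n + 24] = 6 - 6*n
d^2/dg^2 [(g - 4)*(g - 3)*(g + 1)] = 6*g - 12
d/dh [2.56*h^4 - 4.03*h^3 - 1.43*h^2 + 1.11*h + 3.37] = 10.24*h^3 - 12.09*h^2 - 2.86*h + 1.11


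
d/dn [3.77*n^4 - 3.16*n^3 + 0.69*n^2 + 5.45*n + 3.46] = 15.08*n^3 - 9.48*n^2 + 1.38*n + 5.45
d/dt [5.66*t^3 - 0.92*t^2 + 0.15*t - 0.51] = 16.98*t^2 - 1.84*t + 0.15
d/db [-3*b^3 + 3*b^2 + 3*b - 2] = -9*b^2 + 6*b + 3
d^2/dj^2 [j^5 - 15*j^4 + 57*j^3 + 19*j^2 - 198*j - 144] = 20*j^3 - 180*j^2 + 342*j + 38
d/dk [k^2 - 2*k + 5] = 2*k - 2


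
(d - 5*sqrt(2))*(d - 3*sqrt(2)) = d^2 - 8*sqrt(2)*d + 30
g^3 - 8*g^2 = g^2*(g - 8)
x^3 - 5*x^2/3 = x^2*(x - 5/3)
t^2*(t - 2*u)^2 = t^4 - 4*t^3*u + 4*t^2*u^2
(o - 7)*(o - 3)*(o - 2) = o^3 - 12*o^2 + 41*o - 42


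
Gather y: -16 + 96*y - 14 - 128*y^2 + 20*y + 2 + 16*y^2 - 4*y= -112*y^2 + 112*y - 28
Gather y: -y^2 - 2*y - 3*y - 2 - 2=-y^2 - 5*y - 4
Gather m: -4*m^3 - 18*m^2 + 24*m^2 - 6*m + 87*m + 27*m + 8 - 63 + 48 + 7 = -4*m^3 + 6*m^2 + 108*m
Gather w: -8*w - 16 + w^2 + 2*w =w^2 - 6*w - 16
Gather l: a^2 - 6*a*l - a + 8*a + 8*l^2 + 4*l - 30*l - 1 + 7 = a^2 + 7*a + 8*l^2 + l*(-6*a - 26) + 6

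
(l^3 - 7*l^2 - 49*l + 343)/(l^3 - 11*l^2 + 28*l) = (l^2 - 49)/(l*(l - 4))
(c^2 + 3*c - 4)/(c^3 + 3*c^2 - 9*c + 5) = (c + 4)/(c^2 + 4*c - 5)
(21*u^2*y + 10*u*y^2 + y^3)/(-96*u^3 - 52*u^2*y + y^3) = y*(21*u^2 + 10*u*y + y^2)/(-96*u^3 - 52*u^2*y + y^3)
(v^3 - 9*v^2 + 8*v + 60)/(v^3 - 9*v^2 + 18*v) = (v^2 - 3*v - 10)/(v*(v - 3))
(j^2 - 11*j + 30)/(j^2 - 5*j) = (j - 6)/j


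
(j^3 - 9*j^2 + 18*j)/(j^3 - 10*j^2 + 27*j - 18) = j/(j - 1)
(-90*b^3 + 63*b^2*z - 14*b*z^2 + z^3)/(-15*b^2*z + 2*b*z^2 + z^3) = (30*b^2 - 11*b*z + z^2)/(z*(5*b + z))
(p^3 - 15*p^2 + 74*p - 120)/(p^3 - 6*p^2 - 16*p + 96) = (p - 5)/(p + 4)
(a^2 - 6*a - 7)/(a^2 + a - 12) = (a^2 - 6*a - 7)/(a^2 + a - 12)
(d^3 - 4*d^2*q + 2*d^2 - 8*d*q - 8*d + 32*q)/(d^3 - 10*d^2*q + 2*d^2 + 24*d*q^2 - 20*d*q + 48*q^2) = (-d^2 - 2*d + 8)/(-d^2 + 6*d*q - 2*d + 12*q)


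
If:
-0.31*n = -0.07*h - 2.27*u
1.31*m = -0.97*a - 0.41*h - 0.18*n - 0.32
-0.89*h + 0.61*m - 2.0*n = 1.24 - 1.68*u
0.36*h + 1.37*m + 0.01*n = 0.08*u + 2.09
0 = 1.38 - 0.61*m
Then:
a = -2.50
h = -2.78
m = 2.26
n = 1.56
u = 0.30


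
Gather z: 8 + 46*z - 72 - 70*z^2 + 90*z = -70*z^2 + 136*z - 64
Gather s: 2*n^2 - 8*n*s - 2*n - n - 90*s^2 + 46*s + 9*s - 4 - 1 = 2*n^2 - 3*n - 90*s^2 + s*(55 - 8*n) - 5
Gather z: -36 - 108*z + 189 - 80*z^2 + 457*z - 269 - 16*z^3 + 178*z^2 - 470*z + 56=-16*z^3 + 98*z^2 - 121*z - 60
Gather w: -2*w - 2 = -2*w - 2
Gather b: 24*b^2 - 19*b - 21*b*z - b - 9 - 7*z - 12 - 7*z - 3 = 24*b^2 + b*(-21*z - 20) - 14*z - 24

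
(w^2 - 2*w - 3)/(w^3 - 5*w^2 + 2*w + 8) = (w - 3)/(w^2 - 6*w + 8)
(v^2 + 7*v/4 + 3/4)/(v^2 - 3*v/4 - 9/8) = 2*(v + 1)/(2*v - 3)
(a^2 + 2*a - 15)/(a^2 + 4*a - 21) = (a + 5)/(a + 7)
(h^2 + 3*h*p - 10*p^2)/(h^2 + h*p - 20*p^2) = (-h + 2*p)/(-h + 4*p)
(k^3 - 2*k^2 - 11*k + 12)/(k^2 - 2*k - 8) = (k^2 + 2*k - 3)/(k + 2)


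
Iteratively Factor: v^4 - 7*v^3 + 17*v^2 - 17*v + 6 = (v - 2)*(v^3 - 5*v^2 + 7*v - 3) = (v - 2)*(v - 1)*(v^2 - 4*v + 3) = (v - 2)*(v - 1)^2*(v - 3)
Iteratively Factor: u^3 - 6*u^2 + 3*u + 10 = (u + 1)*(u^2 - 7*u + 10) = (u - 2)*(u + 1)*(u - 5)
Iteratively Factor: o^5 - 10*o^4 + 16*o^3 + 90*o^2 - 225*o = (o + 3)*(o^4 - 13*o^3 + 55*o^2 - 75*o) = (o - 3)*(o + 3)*(o^3 - 10*o^2 + 25*o) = o*(o - 3)*(o + 3)*(o^2 - 10*o + 25) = o*(o - 5)*(o - 3)*(o + 3)*(o - 5)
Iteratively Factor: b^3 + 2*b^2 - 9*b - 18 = (b - 3)*(b^2 + 5*b + 6) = (b - 3)*(b + 2)*(b + 3)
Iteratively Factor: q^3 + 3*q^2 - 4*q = (q + 4)*(q^2 - q) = (q - 1)*(q + 4)*(q)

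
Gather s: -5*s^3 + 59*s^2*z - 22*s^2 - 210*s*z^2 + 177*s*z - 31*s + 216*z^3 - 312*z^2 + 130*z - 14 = -5*s^3 + s^2*(59*z - 22) + s*(-210*z^2 + 177*z - 31) + 216*z^3 - 312*z^2 + 130*z - 14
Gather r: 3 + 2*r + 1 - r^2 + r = -r^2 + 3*r + 4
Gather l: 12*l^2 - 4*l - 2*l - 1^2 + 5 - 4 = 12*l^2 - 6*l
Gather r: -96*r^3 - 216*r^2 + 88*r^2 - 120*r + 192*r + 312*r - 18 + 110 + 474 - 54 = -96*r^3 - 128*r^2 + 384*r + 512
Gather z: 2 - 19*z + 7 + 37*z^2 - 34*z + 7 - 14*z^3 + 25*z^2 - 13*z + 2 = -14*z^3 + 62*z^2 - 66*z + 18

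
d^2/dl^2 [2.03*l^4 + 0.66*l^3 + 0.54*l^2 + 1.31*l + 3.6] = 24.36*l^2 + 3.96*l + 1.08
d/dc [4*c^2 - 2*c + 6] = 8*c - 2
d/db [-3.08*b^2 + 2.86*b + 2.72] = 2.86 - 6.16*b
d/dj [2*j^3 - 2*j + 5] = 6*j^2 - 2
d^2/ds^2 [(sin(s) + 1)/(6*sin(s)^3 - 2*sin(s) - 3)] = (144*sin(s)^7 + 324*sin(s)^6 - 168*sin(s)^5 - 222*sin(s)^4 + 138*sin(s)^3 - 146*sin(s)^2 - 105*sin(s) + 4)/(-6*sin(s)^3 + 2*sin(s) + 3)^3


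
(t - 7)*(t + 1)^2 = t^3 - 5*t^2 - 13*t - 7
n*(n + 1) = n^2 + n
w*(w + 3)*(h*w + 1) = h*w^3 + 3*h*w^2 + w^2 + 3*w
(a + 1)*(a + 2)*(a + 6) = a^3 + 9*a^2 + 20*a + 12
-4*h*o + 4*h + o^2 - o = (-4*h + o)*(o - 1)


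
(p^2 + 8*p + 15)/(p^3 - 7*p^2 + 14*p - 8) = (p^2 + 8*p + 15)/(p^3 - 7*p^2 + 14*p - 8)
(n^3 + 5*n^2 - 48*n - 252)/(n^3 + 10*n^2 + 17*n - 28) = (n^3 + 5*n^2 - 48*n - 252)/(n^3 + 10*n^2 + 17*n - 28)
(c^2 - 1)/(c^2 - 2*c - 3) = (c - 1)/(c - 3)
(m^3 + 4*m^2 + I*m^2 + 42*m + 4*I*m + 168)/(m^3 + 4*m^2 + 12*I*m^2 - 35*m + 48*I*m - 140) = (m - 6*I)/(m + 5*I)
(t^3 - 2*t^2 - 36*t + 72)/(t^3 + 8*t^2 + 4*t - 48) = (t - 6)/(t + 4)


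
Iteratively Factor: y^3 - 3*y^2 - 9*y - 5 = (y + 1)*(y^2 - 4*y - 5) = (y + 1)^2*(y - 5)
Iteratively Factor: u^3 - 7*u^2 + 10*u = (u - 2)*(u^2 - 5*u) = u*(u - 2)*(u - 5)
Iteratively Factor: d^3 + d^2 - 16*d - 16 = (d + 4)*(d^2 - 3*d - 4) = (d - 4)*(d + 4)*(d + 1)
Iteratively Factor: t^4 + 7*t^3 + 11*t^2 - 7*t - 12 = (t + 3)*(t^3 + 4*t^2 - t - 4) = (t - 1)*(t + 3)*(t^2 + 5*t + 4) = (t - 1)*(t + 3)*(t + 4)*(t + 1)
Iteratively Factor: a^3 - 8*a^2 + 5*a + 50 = (a - 5)*(a^2 - 3*a - 10) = (a - 5)^2*(a + 2)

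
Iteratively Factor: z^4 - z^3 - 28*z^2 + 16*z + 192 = (z + 4)*(z^3 - 5*z^2 - 8*z + 48) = (z - 4)*(z + 4)*(z^2 - z - 12) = (z - 4)*(z + 3)*(z + 4)*(z - 4)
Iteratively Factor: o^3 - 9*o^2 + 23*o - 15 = (o - 3)*(o^2 - 6*o + 5) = (o - 3)*(o - 1)*(o - 5)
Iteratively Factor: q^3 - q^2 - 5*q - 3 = (q - 3)*(q^2 + 2*q + 1) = (q - 3)*(q + 1)*(q + 1)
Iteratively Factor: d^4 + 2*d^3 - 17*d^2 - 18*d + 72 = (d - 2)*(d^3 + 4*d^2 - 9*d - 36) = (d - 2)*(d + 3)*(d^2 + d - 12) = (d - 2)*(d + 3)*(d + 4)*(d - 3)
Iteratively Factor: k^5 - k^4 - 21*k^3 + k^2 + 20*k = (k - 5)*(k^4 + 4*k^3 - k^2 - 4*k) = (k - 5)*(k - 1)*(k^3 + 5*k^2 + 4*k) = (k - 5)*(k - 1)*(k + 1)*(k^2 + 4*k) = k*(k - 5)*(k - 1)*(k + 1)*(k + 4)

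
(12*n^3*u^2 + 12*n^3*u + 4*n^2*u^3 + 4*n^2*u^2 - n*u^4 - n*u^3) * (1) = 12*n^3*u^2 + 12*n^3*u + 4*n^2*u^3 + 4*n^2*u^2 - n*u^4 - n*u^3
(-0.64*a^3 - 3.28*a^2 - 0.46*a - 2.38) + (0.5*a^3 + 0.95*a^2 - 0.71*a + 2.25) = -0.14*a^3 - 2.33*a^2 - 1.17*a - 0.13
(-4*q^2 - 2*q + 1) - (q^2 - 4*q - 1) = -5*q^2 + 2*q + 2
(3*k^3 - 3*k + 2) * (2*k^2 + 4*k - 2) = 6*k^5 + 12*k^4 - 12*k^3 - 8*k^2 + 14*k - 4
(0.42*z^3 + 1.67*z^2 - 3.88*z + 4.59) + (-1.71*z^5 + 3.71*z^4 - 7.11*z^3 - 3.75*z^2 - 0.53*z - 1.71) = -1.71*z^5 + 3.71*z^4 - 6.69*z^3 - 2.08*z^2 - 4.41*z + 2.88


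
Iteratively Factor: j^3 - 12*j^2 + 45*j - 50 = (j - 2)*(j^2 - 10*j + 25) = (j - 5)*(j - 2)*(j - 5)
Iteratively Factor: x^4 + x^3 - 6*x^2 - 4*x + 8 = (x - 2)*(x^3 + 3*x^2 - 4) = (x - 2)*(x + 2)*(x^2 + x - 2) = (x - 2)*(x - 1)*(x + 2)*(x + 2)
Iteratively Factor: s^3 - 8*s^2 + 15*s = (s)*(s^2 - 8*s + 15) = s*(s - 5)*(s - 3)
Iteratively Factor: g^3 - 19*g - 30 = (g + 2)*(g^2 - 2*g - 15) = (g + 2)*(g + 3)*(g - 5)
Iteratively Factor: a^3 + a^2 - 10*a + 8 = (a - 1)*(a^2 + 2*a - 8) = (a - 1)*(a + 4)*(a - 2)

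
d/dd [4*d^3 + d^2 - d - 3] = 12*d^2 + 2*d - 1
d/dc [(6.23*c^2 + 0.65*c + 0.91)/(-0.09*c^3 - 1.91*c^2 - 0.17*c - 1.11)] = (0.5607*c^4 + 0.117000000000001*c^3 + 0.4281*c^2 - 10.3544*c - 0.5668)/(0.0081*c^6 + 0.3438*c^5 + 3.6787*c^4 + 0.8492*c^3 + 4.2691*c^2 + 0.3774*c + 1.2321)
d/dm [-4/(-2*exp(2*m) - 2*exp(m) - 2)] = (-4*exp(m) - 2)*exp(m)/(exp(2*m) + exp(m) + 1)^2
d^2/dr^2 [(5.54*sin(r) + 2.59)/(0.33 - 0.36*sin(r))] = 21.4334705075446*(0.993816*sin(r)^2 + 0.910998*sin(r) - 1.987632)/(1.0*sin(r) - 0.916666666666667)^3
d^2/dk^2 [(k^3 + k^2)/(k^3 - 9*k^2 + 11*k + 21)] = 2*(10*k^3 - 63*k^2 + 441)/(k^6 - 30*k^5 + 363*k^4 - 2260*k^3 + 7623*k^2 - 13230*k + 9261)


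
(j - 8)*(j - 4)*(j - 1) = j^3 - 13*j^2 + 44*j - 32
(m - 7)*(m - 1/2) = m^2 - 15*m/2 + 7/2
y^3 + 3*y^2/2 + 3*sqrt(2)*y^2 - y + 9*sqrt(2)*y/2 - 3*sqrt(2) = (y - 1/2)*(y + 2)*(y + 3*sqrt(2))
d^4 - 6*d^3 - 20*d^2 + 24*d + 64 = (d - 8)*(d - 2)*(d + 2)^2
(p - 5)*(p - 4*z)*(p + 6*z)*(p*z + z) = p^4*z + 2*p^3*z^2 - 4*p^3*z - 24*p^2*z^3 - 8*p^2*z^2 - 5*p^2*z + 96*p*z^3 - 10*p*z^2 + 120*z^3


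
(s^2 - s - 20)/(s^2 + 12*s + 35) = (s^2 - s - 20)/(s^2 + 12*s + 35)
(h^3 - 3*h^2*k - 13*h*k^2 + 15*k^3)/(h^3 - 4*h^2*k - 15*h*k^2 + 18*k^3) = (h - 5*k)/(h - 6*k)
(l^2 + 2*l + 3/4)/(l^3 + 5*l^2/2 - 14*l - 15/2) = (l + 3/2)/(l^2 + 2*l - 15)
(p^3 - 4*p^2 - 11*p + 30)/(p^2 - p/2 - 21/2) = 2*(p^2 - 7*p + 10)/(2*p - 7)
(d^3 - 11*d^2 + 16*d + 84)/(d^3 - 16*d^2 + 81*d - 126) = (d + 2)/(d - 3)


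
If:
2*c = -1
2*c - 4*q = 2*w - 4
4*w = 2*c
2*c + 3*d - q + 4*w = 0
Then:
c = -1/2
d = 23/24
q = 7/8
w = -1/4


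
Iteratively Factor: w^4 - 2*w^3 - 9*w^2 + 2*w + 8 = (w + 1)*(w^3 - 3*w^2 - 6*w + 8) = (w + 1)*(w + 2)*(w^2 - 5*w + 4) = (w - 1)*(w + 1)*(w + 2)*(w - 4)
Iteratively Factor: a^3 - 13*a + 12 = (a + 4)*(a^2 - 4*a + 3) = (a - 1)*(a + 4)*(a - 3)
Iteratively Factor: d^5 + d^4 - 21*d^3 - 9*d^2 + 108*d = (d + 4)*(d^4 - 3*d^3 - 9*d^2 + 27*d) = (d - 3)*(d + 4)*(d^3 - 9*d) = d*(d - 3)*(d + 4)*(d^2 - 9) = d*(d - 3)^2*(d + 4)*(d + 3)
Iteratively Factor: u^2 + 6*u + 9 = (u + 3)*(u + 3)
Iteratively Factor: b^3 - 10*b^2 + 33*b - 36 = (b - 3)*(b^2 - 7*b + 12) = (b - 3)^2*(b - 4)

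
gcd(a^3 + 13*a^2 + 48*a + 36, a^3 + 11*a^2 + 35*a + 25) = a + 1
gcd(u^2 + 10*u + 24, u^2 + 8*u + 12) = u + 6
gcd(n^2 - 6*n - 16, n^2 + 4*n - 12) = 1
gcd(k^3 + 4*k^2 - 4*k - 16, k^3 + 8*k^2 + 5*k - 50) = k - 2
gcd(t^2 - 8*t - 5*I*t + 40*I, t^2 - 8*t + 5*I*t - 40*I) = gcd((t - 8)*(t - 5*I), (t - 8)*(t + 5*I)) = t - 8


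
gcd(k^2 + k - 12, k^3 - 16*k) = k + 4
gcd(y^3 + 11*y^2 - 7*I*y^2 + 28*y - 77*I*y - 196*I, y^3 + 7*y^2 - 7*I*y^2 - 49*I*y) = y^2 + y*(7 - 7*I) - 49*I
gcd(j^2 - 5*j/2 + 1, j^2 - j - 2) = j - 2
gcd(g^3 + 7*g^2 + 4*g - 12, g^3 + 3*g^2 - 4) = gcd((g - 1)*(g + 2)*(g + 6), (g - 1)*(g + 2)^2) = g^2 + g - 2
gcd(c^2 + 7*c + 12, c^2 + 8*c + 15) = c + 3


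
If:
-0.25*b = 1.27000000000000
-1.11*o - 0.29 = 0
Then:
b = -5.08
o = -0.26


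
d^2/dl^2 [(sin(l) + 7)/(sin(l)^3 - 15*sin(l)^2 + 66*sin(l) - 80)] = (-4*sin(l)^7 - 18*sin(l)^6 + 1200*sin(l)^5 - 9260*sin(l)^4 + 21588*sin(l)^3 + 11010*sin(l)^2 - 88780*sin(l) + 54744)/(sin(l)^3 - 15*sin(l)^2 + 66*sin(l) - 80)^3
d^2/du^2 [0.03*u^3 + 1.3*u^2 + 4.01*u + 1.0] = 0.18*u + 2.6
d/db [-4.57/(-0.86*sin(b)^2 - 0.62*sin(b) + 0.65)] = -(7.8604*sin(b) + 2.8334)*cos(b)/(0.86*sin(b)^2 + 0.62*sin(b) - 0.65)^2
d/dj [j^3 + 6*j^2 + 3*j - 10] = 3*j^2 + 12*j + 3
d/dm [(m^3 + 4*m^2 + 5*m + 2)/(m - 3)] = (2*m^3 - 5*m^2 - 24*m - 17)/(m^2 - 6*m + 9)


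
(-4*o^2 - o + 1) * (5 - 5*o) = 20*o^3 - 15*o^2 - 10*o + 5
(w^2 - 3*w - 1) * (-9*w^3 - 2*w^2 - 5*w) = -9*w^5 + 25*w^4 + 10*w^3 + 17*w^2 + 5*w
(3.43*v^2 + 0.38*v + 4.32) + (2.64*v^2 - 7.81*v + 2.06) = 6.07*v^2 - 7.43*v + 6.38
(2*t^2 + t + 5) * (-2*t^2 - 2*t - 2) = -4*t^4 - 6*t^3 - 16*t^2 - 12*t - 10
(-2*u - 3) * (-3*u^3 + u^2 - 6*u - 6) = 6*u^4 + 7*u^3 + 9*u^2 + 30*u + 18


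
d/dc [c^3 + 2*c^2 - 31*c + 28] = 3*c^2 + 4*c - 31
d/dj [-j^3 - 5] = -3*j^2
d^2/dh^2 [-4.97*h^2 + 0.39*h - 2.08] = -9.94000000000000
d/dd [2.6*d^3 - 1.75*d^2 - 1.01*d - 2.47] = 7.8*d^2 - 3.5*d - 1.01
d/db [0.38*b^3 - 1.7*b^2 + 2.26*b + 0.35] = 1.14*b^2 - 3.4*b + 2.26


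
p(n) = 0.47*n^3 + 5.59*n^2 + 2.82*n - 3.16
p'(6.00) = 120.66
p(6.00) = 316.52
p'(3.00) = 49.05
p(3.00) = 68.30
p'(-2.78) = -17.36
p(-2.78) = 22.10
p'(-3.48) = -19.01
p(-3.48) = 34.92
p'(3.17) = 52.43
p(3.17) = 76.92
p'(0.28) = 6.06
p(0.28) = -1.92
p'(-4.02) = -19.34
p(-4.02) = 45.31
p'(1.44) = 21.84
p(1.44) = 13.90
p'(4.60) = 84.08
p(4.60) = 173.84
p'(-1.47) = -10.57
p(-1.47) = 3.28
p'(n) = 1.41*n^2 + 11.18*n + 2.82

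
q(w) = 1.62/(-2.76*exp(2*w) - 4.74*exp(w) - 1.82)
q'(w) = 1.62*(5.52*exp(2*w) + 4.74*exp(w))/(-2.76*exp(2*w) - 4.74*exp(w) - 1.82)^2 = (8.9424*exp(w) + 7.6788)*exp(w)/(2.76*exp(2*w) + 4.74*exp(w) + 1.82)^2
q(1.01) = -0.05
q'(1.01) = 0.07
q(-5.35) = -0.88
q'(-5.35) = 0.01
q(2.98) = -0.00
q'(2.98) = 0.00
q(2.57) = -0.00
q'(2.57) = 0.01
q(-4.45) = -0.86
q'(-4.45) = 0.03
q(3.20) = -0.00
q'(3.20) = 0.00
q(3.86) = -0.00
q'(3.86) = 0.00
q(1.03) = -0.04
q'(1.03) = 0.07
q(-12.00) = -0.89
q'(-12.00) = 0.00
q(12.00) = 0.00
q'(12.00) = 0.00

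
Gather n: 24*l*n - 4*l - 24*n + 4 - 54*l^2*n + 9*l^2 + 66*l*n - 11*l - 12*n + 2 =9*l^2 - 15*l + n*(-54*l^2 + 90*l - 36) + 6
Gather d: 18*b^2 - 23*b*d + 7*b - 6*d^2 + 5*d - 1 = 18*b^2 + 7*b - 6*d^2 + d*(5 - 23*b) - 1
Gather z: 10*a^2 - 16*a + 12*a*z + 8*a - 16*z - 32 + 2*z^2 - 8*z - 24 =10*a^2 - 8*a + 2*z^2 + z*(12*a - 24) - 56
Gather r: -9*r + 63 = 63 - 9*r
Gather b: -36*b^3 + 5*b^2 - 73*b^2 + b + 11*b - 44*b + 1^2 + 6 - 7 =-36*b^3 - 68*b^2 - 32*b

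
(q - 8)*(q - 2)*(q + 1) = q^3 - 9*q^2 + 6*q + 16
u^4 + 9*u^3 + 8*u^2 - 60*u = u*(u - 2)*(u + 5)*(u + 6)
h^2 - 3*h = h*(h - 3)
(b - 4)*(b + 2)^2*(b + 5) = b^4 + 5*b^3 - 12*b^2 - 76*b - 80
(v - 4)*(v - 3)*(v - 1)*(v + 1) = v^4 - 7*v^3 + 11*v^2 + 7*v - 12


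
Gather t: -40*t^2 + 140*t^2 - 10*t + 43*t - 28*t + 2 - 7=100*t^2 + 5*t - 5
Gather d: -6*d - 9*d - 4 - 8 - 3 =-15*d - 15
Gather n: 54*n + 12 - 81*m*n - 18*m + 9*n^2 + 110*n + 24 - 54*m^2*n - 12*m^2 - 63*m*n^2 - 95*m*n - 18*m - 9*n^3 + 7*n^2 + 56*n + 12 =-12*m^2 - 36*m - 9*n^3 + n^2*(16 - 63*m) + n*(-54*m^2 - 176*m + 220) + 48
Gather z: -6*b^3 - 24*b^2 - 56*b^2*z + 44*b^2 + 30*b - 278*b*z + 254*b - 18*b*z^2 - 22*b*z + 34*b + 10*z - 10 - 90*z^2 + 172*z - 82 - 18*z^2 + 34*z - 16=-6*b^3 + 20*b^2 + 318*b + z^2*(-18*b - 108) + z*(-56*b^2 - 300*b + 216) - 108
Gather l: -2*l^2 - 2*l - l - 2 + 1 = -2*l^2 - 3*l - 1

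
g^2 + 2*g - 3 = (g - 1)*(g + 3)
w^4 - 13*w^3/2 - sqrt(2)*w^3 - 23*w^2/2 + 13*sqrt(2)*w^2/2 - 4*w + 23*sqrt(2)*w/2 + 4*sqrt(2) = (w - 8)*(w + 1/2)*(w + 1)*(w - sqrt(2))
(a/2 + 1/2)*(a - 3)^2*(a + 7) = a^4/2 + a^3 - 16*a^2 + 15*a + 63/2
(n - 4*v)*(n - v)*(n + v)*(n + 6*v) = n^4 + 2*n^3*v - 25*n^2*v^2 - 2*n*v^3 + 24*v^4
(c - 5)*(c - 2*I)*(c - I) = c^3 - 5*c^2 - 3*I*c^2 - 2*c + 15*I*c + 10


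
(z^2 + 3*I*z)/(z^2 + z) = (z + 3*I)/(z + 1)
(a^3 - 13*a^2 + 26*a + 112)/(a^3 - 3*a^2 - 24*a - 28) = (a - 8)/(a + 2)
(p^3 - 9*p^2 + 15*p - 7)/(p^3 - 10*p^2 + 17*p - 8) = (p - 7)/(p - 8)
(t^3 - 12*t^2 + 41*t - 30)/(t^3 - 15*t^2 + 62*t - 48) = (t - 5)/(t - 8)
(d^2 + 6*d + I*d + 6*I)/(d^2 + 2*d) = (d^2 + d*(6 + I) + 6*I)/(d*(d + 2))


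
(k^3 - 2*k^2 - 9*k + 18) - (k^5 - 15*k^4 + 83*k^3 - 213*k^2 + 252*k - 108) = -k^5 + 15*k^4 - 82*k^3 + 211*k^2 - 261*k + 126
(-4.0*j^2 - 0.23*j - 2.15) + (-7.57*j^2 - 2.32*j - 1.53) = -11.57*j^2 - 2.55*j - 3.68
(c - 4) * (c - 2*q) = c^2 - 2*c*q - 4*c + 8*q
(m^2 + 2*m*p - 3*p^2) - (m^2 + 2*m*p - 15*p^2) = 12*p^2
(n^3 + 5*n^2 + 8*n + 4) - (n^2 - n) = n^3 + 4*n^2 + 9*n + 4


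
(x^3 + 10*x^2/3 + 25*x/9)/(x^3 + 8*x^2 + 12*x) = (9*x^2 + 30*x + 25)/(9*(x^2 + 8*x + 12))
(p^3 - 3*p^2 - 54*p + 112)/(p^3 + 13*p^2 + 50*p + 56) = (p^2 - 10*p + 16)/(p^2 + 6*p + 8)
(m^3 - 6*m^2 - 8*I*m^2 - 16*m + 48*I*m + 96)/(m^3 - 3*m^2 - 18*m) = (m^2 - 8*I*m - 16)/(m*(m + 3))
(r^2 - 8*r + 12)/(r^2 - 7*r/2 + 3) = 2*(r - 6)/(2*r - 3)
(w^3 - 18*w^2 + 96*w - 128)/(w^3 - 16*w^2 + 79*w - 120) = (w^2 - 10*w + 16)/(w^2 - 8*w + 15)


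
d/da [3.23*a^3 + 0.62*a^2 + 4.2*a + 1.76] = 9.69*a^2 + 1.24*a + 4.2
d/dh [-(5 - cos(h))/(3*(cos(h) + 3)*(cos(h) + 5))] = (cos(h)^2 - 10*cos(h) - 55)*sin(h)/(3*(cos(h) + 3)^2*(cos(h) + 5)^2)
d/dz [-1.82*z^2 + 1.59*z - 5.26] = 1.59 - 3.64*z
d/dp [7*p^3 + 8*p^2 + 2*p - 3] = 21*p^2 + 16*p + 2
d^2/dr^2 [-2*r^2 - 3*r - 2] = -4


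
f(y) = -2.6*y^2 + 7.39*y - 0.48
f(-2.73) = -40.03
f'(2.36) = -4.88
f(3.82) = -10.19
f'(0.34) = 5.62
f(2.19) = 3.23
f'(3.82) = -12.47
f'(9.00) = -39.41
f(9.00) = -144.57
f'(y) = 7.39 - 5.2*y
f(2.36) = 2.48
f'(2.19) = -4.00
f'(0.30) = 5.83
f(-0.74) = -7.37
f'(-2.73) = 21.59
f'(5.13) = -19.29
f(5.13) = -30.99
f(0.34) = 1.73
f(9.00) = -144.57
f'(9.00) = -39.41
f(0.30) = 1.50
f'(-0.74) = 11.24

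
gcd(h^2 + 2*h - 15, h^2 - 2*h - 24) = 1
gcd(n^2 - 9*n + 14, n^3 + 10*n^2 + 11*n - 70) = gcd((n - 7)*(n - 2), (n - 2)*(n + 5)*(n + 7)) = n - 2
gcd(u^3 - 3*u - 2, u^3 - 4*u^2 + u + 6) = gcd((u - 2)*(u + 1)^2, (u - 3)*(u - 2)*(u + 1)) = u^2 - u - 2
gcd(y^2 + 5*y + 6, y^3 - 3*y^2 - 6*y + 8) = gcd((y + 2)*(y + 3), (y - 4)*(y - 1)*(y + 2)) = y + 2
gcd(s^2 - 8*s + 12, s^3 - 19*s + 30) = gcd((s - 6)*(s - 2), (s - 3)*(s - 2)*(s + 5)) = s - 2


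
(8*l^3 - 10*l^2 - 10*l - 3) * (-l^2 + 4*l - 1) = -8*l^5 + 42*l^4 - 38*l^3 - 27*l^2 - 2*l + 3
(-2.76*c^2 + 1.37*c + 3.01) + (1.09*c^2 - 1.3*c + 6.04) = -1.67*c^2 + 0.0700000000000001*c + 9.05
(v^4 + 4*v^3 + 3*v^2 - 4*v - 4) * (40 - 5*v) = -5*v^5 + 20*v^4 + 145*v^3 + 140*v^2 - 140*v - 160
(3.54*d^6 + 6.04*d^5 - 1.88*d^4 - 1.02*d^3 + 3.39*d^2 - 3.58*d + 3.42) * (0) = 0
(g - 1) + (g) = 2*g - 1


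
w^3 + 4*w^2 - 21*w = w*(w - 3)*(w + 7)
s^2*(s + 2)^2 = s^4 + 4*s^3 + 4*s^2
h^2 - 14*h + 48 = (h - 8)*(h - 6)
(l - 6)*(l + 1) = l^2 - 5*l - 6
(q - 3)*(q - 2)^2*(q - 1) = q^4 - 8*q^3 + 23*q^2 - 28*q + 12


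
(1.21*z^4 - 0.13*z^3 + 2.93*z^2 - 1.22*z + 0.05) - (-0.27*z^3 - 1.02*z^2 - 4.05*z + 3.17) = 1.21*z^4 + 0.14*z^3 + 3.95*z^2 + 2.83*z - 3.12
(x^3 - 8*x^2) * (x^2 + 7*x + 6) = x^5 - x^4 - 50*x^3 - 48*x^2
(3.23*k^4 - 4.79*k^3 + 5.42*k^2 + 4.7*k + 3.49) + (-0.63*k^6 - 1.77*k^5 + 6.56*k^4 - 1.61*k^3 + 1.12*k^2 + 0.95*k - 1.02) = -0.63*k^6 - 1.77*k^5 + 9.79*k^4 - 6.4*k^3 + 6.54*k^2 + 5.65*k + 2.47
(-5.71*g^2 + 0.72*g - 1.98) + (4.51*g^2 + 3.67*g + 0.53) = -1.2*g^2 + 4.39*g - 1.45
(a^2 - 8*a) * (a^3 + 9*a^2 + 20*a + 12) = a^5 + a^4 - 52*a^3 - 148*a^2 - 96*a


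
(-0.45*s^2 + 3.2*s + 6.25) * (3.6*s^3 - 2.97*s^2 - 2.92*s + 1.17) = -1.62*s^5 + 12.8565*s^4 + 14.31*s^3 - 28.433*s^2 - 14.506*s + 7.3125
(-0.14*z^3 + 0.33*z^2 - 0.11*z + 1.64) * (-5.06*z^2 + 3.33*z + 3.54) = 0.7084*z^5 - 2.136*z^4 + 1.1599*z^3 - 7.4965*z^2 + 5.0718*z + 5.8056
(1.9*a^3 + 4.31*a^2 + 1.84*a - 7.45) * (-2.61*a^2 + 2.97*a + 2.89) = -4.959*a^5 - 5.6061*a^4 + 13.4893*a^3 + 37.3652*a^2 - 16.8089*a - 21.5305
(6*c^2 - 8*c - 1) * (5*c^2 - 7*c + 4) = 30*c^4 - 82*c^3 + 75*c^2 - 25*c - 4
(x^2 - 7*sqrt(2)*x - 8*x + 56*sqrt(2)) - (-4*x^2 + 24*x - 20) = 5*x^2 - 32*x - 7*sqrt(2)*x + 20 + 56*sqrt(2)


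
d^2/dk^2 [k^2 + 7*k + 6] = 2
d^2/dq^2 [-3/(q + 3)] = -6/(q + 3)^3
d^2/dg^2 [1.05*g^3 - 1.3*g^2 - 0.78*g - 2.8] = 6.3*g - 2.6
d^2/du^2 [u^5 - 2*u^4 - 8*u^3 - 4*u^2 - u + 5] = 20*u^3 - 24*u^2 - 48*u - 8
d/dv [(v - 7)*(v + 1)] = 2*v - 6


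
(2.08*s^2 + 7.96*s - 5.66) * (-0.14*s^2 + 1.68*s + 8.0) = -0.2912*s^4 + 2.38*s^3 + 30.8052*s^2 + 54.1712*s - 45.28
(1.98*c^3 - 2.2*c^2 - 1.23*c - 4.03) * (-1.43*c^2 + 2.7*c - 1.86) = -2.8314*c^5 + 8.492*c^4 - 7.8639*c^3 + 6.5339*c^2 - 8.5932*c + 7.4958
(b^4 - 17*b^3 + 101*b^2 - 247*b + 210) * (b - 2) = b^5 - 19*b^4 + 135*b^3 - 449*b^2 + 704*b - 420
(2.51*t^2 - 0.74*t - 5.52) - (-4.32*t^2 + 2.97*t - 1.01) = 6.83*t^2 - 3.71*t - 4.51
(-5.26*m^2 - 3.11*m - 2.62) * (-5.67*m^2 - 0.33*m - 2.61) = 29.8242*m^4 + 19.3695*m^3 + 29.6103*m^2 + 8.9817*m + 6.8382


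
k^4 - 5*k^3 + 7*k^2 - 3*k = k*(k - 3)*(k - 1)^2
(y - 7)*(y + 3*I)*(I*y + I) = I*y^3 - 3*y^2 - 6*I*y^2 + 18*y - 7*I*y + 21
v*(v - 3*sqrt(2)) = v^2 - 3*sqrt(2)*v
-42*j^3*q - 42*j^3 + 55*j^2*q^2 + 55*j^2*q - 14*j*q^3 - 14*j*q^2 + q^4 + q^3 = (-7*j + q)*(-6*j + q)*(-j + q)*(q + 1)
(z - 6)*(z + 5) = z^2 - z - 30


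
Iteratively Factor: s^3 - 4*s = (s + 2)*(s^2 - 2*s) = (s - 2)*(s + 2)*(s)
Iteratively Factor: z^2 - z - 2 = (z - 2)*(z + 1)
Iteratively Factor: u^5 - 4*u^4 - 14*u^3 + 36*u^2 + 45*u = (u + 1)*(u^4 - 5*u^3 - 9*u^2 + 45*u) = (u + 1)*(u + 3)*(u^3 - 8*u^2 + 15*u) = (u - 5)*(u + 1)*(u + 3)*(u^2 - 3*u) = u*(u - 5)*(u + 1)*(u + 3)*(u - 3)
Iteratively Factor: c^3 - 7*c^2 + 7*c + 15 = (c - 5)*(c^2 - 2*c - 3) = (c - 5)*(c - 3)*(c + 1)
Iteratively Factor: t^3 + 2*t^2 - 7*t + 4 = (t - 1)*(t^2 + 3*t - 4) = (t - 1)^2*(t + 4)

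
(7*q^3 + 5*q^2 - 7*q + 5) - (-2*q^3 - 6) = 9*q^3 + 5*q^2 - 7*q + 11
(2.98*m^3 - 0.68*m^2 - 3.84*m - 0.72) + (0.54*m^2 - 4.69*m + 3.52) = 2.98*m^3 - 0.14*m^2 - 8.53*m + 2.8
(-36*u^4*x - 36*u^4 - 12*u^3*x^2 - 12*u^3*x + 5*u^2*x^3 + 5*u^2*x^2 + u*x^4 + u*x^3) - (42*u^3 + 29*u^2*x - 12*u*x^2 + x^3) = -36*u^4*x - 36*u^4 - 12*u^3*x^2 - 12*u^3*x - 42*u^3 + 5*u^2*x^3 + 5*u^2*x^2 - 29*u^2*x + u*x^4 + u*x^3 + 12*u*x^2 - x^3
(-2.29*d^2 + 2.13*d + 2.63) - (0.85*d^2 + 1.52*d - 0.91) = -3.14*d^2 + 0.61*d + 3.54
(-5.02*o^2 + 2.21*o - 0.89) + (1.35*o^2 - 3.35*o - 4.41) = -3.67*o^2 - 1.14*o - 5.3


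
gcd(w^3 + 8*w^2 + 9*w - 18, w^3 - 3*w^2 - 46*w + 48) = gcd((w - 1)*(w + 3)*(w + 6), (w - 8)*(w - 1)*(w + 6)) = w^2 + 5*w - 6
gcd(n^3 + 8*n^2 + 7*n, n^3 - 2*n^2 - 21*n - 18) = n + 1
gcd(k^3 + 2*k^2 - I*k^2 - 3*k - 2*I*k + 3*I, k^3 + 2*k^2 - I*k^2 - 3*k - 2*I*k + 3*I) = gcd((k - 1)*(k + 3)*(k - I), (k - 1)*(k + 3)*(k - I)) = k^3 + k^2*(2 - I) + k*(-3 - 2*I) + 3*I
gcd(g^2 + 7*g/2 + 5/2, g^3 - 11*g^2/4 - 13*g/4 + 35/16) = 1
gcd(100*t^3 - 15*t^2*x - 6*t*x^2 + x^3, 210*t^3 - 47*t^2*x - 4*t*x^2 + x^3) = -5*t + x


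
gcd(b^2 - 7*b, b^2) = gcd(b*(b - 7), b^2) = b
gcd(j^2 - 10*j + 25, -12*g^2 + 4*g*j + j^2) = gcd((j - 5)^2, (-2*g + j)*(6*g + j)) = 1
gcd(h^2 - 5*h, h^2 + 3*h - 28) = 1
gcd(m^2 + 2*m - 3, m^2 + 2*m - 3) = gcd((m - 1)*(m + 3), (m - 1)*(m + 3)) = m^2 + 2*m - 3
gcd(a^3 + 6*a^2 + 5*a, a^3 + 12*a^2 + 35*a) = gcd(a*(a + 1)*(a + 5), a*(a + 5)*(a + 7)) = a^2 + 5*a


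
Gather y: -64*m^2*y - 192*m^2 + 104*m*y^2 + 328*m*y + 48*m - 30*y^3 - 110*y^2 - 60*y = -192*m^2 + 48*m - 30*y^3 + y^2*(104*m - 110) + y*(-64*m^2 + 328*m - 60)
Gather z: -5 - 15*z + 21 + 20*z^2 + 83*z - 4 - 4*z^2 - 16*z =16*z^2 + 52*z + 12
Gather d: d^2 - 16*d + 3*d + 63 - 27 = d^2 - 13*d + 36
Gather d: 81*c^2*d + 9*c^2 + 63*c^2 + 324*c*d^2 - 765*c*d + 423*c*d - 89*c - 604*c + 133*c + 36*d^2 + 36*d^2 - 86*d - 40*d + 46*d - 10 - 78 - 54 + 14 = 72*c^2 - 560*c + d^2*(324*c + 72) + d*(81*c^2 - 342*c - 80) - 128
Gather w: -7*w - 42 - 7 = -7*w - 49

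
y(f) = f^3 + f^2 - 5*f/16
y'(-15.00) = 644.69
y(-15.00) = -3145.31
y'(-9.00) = 224.69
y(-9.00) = -645.19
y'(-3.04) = 21.33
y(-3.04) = -17.90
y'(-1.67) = 4.71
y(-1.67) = -1.35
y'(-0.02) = -0.35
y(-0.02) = 0.01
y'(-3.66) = 32.55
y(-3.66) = -34.49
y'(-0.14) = -0.53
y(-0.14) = 0.06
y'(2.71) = 27.14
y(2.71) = 26.40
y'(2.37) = 21.28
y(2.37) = 18.19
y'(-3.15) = 23.16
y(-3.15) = -20.35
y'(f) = 3*f^2 + 2*f - 5/16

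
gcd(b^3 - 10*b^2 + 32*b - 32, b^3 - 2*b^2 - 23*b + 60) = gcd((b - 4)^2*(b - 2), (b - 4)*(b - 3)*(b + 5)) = b - 4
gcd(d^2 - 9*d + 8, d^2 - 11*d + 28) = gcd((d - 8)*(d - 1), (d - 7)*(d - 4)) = 1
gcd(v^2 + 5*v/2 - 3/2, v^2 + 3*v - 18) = 1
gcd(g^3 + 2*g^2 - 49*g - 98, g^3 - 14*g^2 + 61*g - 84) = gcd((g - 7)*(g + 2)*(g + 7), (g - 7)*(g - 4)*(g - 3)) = g - 7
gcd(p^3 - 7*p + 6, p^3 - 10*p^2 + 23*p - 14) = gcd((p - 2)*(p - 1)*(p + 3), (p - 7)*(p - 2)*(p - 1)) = p^2 - 3*p + 2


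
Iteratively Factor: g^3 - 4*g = (g)*(g^2 - 4) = g*(g - 2)*(g + 2)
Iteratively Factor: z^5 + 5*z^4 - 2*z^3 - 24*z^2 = (z + 3)*(z^4 + 2*z^3 - 8*z^2) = z*(z + 3)*(z^3 + 2*z^2 - 8*z) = z*(z - 2)*(z + 3)*(z^2 + 4*z) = z^2*(z - 2)*(z + 3)*(z + 4)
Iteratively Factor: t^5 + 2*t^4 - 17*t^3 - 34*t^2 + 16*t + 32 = (t - 4)*(t^4 + 6*t^3 + 7*t^2 - 6*t - 8) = (t - 4)*(t + 4)*(t^3 + 2*t^2 - t - 2) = (t - 4)*(t + 2)*(t + 4)*(t^2 - 1) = (t - 4)*(t - 1)*(t + 2)*(t + 4)*(t + 1)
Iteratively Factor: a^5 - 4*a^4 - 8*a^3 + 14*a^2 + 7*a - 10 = (a - 1)*(a^4 - 3*a^3 - 11*a^2 + 3*a + 10) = (a - 1)*(a + 2)*(a^3 - 5*a^2 - a + 5) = (a - 1)*(a + 1)*(a + 2)*(a^2 - 6*a + 5) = (a - 1)^2*(a + 1)*(a + 2)*(a - 5)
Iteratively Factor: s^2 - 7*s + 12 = (s - 4)*(s - 3)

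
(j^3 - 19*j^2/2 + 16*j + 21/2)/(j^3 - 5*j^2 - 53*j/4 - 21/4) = 2*(j - 3)/(2*j + 3)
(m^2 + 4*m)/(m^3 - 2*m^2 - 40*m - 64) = m/(m^2 - 6*m - 16)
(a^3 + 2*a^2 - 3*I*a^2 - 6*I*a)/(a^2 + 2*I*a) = (a^2 + a*(2 - 3*I) - 6*I)/(a + 2*I)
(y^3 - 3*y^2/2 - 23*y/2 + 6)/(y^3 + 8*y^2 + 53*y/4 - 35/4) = 2*(y^2 - y - 12)/(2*y^2 + 17*y + 35)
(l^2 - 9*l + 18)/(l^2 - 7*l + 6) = (l - 3)/(l - 1)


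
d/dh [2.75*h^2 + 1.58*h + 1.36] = 5.5*h + 1.58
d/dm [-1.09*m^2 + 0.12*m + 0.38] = 0.12 - 2.18*m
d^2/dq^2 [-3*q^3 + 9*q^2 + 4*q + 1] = 18 - 18*q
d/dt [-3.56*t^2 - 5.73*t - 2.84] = -7.12*t - 5.73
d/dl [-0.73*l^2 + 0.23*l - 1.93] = 0.23 - 1.46*l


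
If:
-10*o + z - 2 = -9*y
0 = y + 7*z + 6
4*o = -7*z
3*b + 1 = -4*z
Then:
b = 359/267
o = 196/89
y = 250/89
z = -112/89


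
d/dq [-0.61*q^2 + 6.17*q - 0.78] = 6.17 - 1.22*q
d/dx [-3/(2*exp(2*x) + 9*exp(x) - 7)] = (12*exp(x) + 27)*exp(x)/(2*exp(2*x) + 9*exp(x) - 7)^2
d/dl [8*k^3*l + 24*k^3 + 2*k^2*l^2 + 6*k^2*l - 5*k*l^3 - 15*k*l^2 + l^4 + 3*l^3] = 8*k^3 + 4*k^2*l + 6*k^2 - 15*k*l^2 - 30*k*l + 4*l^3 + 9*l^2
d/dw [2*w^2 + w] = 4*w + 1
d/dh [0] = 0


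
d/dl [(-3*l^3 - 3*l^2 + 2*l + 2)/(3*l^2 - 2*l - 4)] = (-9*l^4 + 12*l^3 + 36*l^2 + 12*l - 4)/(9*l^4 - 12*l^3 - 20*l^2 + 16*l + 16)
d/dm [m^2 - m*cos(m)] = m*sin(m) + 2*m - cos(m)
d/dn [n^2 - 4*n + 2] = 2*n - 4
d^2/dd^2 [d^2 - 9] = 2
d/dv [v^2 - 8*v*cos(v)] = 8*v*sin(v) + 2*v - 8*cos(v)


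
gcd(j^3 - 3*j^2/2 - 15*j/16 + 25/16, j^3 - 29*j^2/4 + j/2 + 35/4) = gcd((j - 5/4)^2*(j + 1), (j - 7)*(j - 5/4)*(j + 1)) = j^2 - j/4 - 5/4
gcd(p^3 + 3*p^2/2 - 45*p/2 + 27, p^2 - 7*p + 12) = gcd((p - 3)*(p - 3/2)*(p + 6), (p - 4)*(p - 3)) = p - 3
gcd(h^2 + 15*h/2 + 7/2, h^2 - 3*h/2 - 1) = h + 1/2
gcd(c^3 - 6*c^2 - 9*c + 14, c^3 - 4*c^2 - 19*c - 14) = c^2 - 5*c - 14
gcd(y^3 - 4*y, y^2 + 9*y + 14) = y + 2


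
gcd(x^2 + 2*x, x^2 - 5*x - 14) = x + 2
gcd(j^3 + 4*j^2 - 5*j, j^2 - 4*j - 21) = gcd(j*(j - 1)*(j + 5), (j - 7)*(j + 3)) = 1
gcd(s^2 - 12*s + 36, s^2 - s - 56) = 1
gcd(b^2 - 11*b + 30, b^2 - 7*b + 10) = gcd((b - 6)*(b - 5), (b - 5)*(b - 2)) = b - 5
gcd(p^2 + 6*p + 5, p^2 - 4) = 1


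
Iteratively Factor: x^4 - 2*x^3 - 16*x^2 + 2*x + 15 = (x - 5)*(x^3 + 3*x^2 - x - 3) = (x - 5)*(x - 1)*(x^2 + 4*x + 3) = (x - 5)*(x - 1)*(x + 1)*(x + 3)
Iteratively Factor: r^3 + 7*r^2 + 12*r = (r + 3)*(r^2 + 4*r) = r*(r + 3)*(r + 4)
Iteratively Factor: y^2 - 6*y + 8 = (y - 2)*(y - 4)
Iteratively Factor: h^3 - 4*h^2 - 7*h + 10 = (h + 2)*(h^2 - 6*h + 5) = (h - 5)*(h + 2)*(h - 1)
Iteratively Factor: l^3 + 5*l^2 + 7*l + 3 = (l + 3)*(l^2 + 2*l + 1) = (l + 1)*(l + 3)*(l + 1)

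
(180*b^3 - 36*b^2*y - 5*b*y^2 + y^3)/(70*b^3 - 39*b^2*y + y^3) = (-36*b^2 + y^2)/(-14*b^2 + 5*b*y + y^2)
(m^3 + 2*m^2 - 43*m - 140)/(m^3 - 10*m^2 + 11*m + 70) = (m^2 + 9*m + 20)/(m^2 - 3*m - 10)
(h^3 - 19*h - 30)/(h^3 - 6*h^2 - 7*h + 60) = (h + 2)/(h - 4)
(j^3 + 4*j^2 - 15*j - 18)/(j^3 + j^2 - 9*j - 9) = (j + 6)/(j + 3)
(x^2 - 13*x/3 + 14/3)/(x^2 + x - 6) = (x - 7/3)/(x + 3)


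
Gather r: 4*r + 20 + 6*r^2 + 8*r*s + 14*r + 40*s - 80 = 6*r^2 + r*(8*s + 18) + 40*s - 60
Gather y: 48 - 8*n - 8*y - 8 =-8*n - 8*y + 40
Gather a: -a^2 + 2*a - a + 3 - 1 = -a^2 + a + 2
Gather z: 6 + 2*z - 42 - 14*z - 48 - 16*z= -28*z - 84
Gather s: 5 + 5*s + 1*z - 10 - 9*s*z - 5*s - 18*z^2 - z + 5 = -9*s*z - 18*z^2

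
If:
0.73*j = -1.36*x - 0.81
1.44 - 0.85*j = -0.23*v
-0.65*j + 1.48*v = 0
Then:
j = 1.92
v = 0.84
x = -1.63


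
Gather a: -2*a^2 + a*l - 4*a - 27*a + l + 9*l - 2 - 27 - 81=-2*a^2 + a*(l - 31) + 10*l - 110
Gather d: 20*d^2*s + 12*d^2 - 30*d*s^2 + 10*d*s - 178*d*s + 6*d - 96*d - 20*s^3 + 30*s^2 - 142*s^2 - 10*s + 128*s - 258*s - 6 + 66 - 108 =d^2*(20*s + 12) + d*(-30*s^2 - 168*s - 90) - 20*s^3 - 112*s^2 - 140*s - 48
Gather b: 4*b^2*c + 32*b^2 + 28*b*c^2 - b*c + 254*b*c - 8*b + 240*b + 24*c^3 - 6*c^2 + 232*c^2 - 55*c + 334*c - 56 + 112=b^2*(4*c + 32) + b*(28*c^2 + 253*c + 232) + 24*c^3 + 226*c^2 + 279*c + 56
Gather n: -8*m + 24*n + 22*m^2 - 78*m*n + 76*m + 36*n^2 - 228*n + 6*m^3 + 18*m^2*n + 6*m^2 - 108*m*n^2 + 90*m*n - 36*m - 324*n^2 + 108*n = 6*m^3 + 28*m^2 + 32*m + n^2*(-108*m - 288) + n*(18*m^2 + 12*m - 96)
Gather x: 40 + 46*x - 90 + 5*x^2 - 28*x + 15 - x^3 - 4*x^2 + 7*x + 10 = -x^3 + x^2 + 25*x - 25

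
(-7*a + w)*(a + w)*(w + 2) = -7*a^2*w - 14*a^2 - 6*a*w^2 - 12*a*w + w^3 + 2*w^2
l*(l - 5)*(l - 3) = l^3 - 8*l^2 + 15*l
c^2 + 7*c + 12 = (c + 3)*(c + 4)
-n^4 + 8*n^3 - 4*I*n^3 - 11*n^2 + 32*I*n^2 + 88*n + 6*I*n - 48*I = (n - 8)*(n + 6*I)*(I*n + 1)^2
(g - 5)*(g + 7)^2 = g^3 + 9*g^2 - 21*g - 245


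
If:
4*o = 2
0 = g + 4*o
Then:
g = -2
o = 1/2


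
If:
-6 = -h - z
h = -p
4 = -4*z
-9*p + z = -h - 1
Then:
No Solution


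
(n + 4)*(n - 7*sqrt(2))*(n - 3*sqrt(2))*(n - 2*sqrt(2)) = n^4 - 12*sqrt(2)*n^3 + 4*n^3 - 48*sqrt(2)*n^2 + 82*n^2 - 84*sqrt(2)*n + 328*n - 336*sqrt(2)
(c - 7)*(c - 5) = c^2 - 12*c + 35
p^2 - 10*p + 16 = (p - 8)*(p - 2)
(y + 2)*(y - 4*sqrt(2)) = y^2 - 4*sqrt(2)*y + 2*y - 8*sqrt(2)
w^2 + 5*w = w*(w + 5)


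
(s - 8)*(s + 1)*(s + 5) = s^3 - 2*s^2 - 43*s - 40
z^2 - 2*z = z*(z - 2)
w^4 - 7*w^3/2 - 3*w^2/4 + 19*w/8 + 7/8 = (w - 7/2)*(w - 1)*(w + 1/2)^2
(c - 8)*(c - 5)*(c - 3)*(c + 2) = c^4 - 14*c^3 + 47*c^2 + 38*c - 240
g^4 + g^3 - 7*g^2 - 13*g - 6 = (g - 3)*(g + 1)^2*(g + 2)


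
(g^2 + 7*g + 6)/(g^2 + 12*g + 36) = (g + 1)/(g + 6)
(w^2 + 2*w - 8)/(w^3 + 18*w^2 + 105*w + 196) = (w - 2)/(w^2 + 14*w + 49)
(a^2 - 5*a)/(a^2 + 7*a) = (a - 5)/(a + 7)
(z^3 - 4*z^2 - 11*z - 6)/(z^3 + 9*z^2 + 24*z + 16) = (z^2 - 5*z - 6)/(z^2 + 8*z + 16)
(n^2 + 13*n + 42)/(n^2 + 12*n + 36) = (n + 7)/(n + 6)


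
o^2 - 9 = (o - 3)*(o + 3)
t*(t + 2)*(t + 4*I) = t^3 + 2*t^2 + 4*I*t^2 + 8*I*t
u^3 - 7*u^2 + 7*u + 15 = (u - 5)*(u - 3)*(u + 1)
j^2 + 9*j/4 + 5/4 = (j + 1)*(j + 5/4)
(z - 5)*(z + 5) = z^2 - 25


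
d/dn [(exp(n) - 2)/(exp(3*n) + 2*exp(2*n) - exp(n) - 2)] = (-(exp(n) - 2)*(3*exp(2*n) + 4*exp(n) - 1) + exp(3*n) + 2*exp(2*n) - exp(n) - 2)*exp(n)/(exp(3*n) + 2*exp(2*n) - exp(n) - 2)^2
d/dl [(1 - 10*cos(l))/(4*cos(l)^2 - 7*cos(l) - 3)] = (-40*cos(l)^2 + 8*cos(l) - 37)*sin(l)/(4*sin(l)^2 + 7*cos(l) - 1)^2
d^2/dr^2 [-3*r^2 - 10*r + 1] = -6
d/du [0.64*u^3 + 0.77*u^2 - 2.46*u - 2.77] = 1.92*u^2 + 1.54*u - 2.46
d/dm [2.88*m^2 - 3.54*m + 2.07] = 5.76*m - 3.54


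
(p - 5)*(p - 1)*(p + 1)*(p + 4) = p^4 - p^3 - 21*p^2 + p + 20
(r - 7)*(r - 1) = r^2 - 8*r + 7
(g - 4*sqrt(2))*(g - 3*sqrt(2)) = g^2 - 7*sqrt(2)*g + 24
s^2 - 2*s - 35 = (s - 7)*(s + 5)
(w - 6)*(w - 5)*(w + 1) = w^3 - 10*w^2 + 19*w + 30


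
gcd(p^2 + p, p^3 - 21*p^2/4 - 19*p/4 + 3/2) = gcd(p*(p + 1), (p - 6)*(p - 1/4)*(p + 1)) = p + 1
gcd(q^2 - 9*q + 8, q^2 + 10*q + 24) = 1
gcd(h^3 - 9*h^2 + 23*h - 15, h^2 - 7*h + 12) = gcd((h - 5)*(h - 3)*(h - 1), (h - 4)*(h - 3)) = h - 3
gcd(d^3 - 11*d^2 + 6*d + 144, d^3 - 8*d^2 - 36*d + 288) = d^2 - 14*d + 48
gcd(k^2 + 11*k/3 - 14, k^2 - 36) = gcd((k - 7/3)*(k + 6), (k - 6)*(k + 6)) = k + 6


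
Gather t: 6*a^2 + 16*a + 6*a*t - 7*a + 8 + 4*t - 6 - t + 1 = 6*a^2 + 9*a + t*(6*a + 3) + 3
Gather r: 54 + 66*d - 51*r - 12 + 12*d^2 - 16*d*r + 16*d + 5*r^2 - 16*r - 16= 12*d^2 + 82*d + 5*r^2 + r*(-16*d - 67) + 26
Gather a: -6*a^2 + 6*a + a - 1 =-6*a^2 + 7*a - 1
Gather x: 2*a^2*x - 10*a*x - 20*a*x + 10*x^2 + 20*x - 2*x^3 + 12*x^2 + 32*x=-2*x^3 + 22*x^2 + x*(2*a^2 - 30*a + 52)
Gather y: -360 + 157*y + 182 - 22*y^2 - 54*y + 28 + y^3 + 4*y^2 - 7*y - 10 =y^3 - 18*y^2 + 96*y - 160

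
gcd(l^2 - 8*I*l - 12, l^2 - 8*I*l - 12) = l^2 - 8*I*l - 12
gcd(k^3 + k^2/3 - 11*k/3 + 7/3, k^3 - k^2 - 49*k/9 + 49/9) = k^2 + 4*k/3 - 7/3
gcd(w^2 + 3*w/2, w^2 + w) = w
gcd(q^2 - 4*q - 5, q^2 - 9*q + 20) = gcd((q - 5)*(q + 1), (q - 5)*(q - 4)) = q - 5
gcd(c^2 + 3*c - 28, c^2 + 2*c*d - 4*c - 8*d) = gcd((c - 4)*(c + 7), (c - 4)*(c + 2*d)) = c - 4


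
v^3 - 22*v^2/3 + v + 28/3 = (v - 7)*(v - 4/3)*(v + 1)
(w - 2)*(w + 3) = w^2 + w - 6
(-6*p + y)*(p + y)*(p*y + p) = -6*p^3*y - 6*p^3 - 5*p^2*y^2 - 5*p^2*y + p*y^3 + p*y^2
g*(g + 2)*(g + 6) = g^3 + 8*g^2 + 12*g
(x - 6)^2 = x^2 - 12*x + 36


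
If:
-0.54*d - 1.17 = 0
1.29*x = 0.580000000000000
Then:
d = -2.17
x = 0.45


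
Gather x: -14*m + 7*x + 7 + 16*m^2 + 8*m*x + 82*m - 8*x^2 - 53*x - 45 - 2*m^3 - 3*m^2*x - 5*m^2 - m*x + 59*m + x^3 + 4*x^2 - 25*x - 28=-2*m^3 + 11*m^2 + 127*m + x^3 - 4*x^2 + x*(-3*m^2 + 7*m - 71) - 66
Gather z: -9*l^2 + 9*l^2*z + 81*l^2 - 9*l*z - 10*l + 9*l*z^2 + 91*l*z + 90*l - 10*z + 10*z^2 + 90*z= 72*l^2 + 80*l + z^2*(9*l + 10) + z*(9*l^2 + 82*l + 80)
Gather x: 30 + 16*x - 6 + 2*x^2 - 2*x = 2*x^2 + 14*x + 24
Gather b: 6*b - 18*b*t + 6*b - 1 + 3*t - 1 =b*(12 - 18*t) + 3*t - 2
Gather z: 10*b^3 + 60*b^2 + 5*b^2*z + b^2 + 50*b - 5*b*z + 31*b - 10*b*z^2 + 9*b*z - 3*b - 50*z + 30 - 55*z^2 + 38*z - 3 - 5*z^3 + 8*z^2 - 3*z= 10*b^3 + 61*b^2 + 78*b - 5*z^3 + z^2*(-10*b - 47) + z*(5*b^2 + 4*b - 15) + 27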